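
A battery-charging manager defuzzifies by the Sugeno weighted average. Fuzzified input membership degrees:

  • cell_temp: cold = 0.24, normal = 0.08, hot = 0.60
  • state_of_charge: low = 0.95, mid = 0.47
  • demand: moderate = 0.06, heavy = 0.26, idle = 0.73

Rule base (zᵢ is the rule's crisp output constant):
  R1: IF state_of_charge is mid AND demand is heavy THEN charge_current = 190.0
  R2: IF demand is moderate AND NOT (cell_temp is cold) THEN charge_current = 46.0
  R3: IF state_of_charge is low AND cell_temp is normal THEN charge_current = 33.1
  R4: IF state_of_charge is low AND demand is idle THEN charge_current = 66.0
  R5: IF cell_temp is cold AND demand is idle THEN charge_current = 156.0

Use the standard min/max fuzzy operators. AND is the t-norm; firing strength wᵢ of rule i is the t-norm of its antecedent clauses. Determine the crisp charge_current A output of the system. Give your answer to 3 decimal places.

R1 (z=190.0): mid=0.47, heavy=0.26; AND[min(a, b)] → w = 0.26
R2 (z=46.0): moderate=0.06, ¬cold=1−0.24=0.76; AND[min(a, b)] → w = 0.06
R3 (z=33.1): low=0.95, normal=0.08; AND[min(a, b)] → w = 0.08
R4 (z=66.0): low=0.95, idle=0.73; AND[min(a, b)] → w = 0.73
R5 (z=156.0): cold=0.24, idle=0.73; AND[min(a, b)] → w = 0.24
Weighted average = (0.26·190.0 + 0.06·46.0 + 0.08·33.1 + 0.73·66.0 + 0.24·156.0) / (0.26 + 0.06 + 0.08 + 0.73 + 0.24)
  = 140.4280 / 1.3700 = 102.502

102.502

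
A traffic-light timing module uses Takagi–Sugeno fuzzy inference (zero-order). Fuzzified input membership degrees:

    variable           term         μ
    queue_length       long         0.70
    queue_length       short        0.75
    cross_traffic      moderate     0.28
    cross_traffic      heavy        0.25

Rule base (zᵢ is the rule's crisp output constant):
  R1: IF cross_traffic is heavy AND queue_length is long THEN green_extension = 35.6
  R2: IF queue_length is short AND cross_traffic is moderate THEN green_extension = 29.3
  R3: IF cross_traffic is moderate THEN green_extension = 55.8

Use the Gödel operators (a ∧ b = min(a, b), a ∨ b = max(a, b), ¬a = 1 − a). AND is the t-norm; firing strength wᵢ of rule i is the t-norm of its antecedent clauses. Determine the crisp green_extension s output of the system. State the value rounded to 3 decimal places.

40.405

R1 (z=35.6): heavy=0.25, long=0.70; AND[min(a, b)] → w = 0.25
R2 (z=29.3): short=0.75, moderate=0.28; AND[min(a, b)] → w = 0.28
R3 (z=55.8): moderate=0.28 → w = 0.28
Weighted average = (0.25·35.6 + 0.28·29.3 + 0.28·55.8) / (0.25 + 0.28 + 0.28)
  = 32.7280 / 0.8100 = 40.405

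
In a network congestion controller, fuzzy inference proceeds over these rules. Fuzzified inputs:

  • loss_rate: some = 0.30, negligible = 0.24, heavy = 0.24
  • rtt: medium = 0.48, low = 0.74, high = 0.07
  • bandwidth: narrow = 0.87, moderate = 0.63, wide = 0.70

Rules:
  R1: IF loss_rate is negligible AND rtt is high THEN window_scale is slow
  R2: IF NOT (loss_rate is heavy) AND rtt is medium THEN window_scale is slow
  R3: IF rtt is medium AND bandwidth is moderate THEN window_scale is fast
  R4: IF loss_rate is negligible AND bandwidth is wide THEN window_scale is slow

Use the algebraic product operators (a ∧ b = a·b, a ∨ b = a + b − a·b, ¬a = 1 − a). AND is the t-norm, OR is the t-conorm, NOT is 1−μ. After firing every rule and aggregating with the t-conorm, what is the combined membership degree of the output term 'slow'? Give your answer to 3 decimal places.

0.480

R1: negligible=0.24, high=0.07; AND[a·b] → w = 0.0168
R2: ¬heavy=1−0.24=0.76, medium=0.48; AND[a·b] → w = 0.3648
R3: medium=0.48, moderate=0.63; AND[a·b] → w = 0.3024
R4: negligible=0.24, wide=0.70; AND[a·b] → w = 0.1680
Rules with consequent 'slow': {R1, R2, R4} → strengths 0.0168, 0.3648, 0.1680
Aggregate via t-conorm [a + b − a·b]: 0.4804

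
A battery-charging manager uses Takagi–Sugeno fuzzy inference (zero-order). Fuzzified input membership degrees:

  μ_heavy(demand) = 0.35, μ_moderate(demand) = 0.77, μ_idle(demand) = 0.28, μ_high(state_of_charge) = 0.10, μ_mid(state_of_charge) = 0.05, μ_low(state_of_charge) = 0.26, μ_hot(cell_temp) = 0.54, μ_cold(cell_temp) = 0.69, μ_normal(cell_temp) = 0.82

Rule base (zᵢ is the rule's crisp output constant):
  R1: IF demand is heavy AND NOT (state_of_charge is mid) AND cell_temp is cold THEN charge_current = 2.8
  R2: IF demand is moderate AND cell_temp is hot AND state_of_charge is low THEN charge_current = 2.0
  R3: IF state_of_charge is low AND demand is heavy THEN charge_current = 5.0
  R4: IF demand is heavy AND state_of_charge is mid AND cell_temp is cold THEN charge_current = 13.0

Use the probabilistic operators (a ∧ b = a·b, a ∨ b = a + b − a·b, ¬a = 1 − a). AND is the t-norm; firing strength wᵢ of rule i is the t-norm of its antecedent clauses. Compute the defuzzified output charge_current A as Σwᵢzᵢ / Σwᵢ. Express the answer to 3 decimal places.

3.338

R1 (z=2.8): heavy=0.35, ¬mid=1−0.05=0.95, cold=0.69; AND[a·b] → w = 0.2294
R2 (z=2.0): moderate=0.77, hot=0.54, low=0.26; AND[a·b] → w = 0.1081
R3 (z=5.0): low=0.26, heavy=0.35; AND[a·b] → w = 0.0910
R4 (z=13.0): heavy=0.35, mid=0.05, cold=0.69; AND[a·b] → w = 0.0121
Weighted average = (0.2294·2.8 + 0.1081·2.0 + 0.0910·5.0 + 0.0121·13.0) / (0.2294 + 0.1081 + 0.0910 + 0.0121)
  = 1.4706 / 0.4406 = 3.338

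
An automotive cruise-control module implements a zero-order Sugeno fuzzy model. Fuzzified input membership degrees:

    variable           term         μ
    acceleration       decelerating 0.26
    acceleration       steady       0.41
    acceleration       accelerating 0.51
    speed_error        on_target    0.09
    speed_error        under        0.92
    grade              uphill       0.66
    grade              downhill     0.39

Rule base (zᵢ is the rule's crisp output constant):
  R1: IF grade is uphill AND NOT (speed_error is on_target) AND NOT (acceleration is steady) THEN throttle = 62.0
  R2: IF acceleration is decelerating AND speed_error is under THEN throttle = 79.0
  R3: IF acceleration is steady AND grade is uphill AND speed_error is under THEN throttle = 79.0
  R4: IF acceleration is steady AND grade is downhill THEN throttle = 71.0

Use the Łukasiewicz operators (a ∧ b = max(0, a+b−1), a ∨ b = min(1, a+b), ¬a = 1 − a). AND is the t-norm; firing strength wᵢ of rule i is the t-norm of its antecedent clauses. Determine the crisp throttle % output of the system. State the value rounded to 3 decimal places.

71.000

R1 (z=62.0): uphill=0.66, ¬on_target=1−0.09=0.91, ¬steady=1−0.41=0.59; AND[max(0, a+b−1)] → w = 0.16
R2 (z=79.0): decelerating=0.26, under=0.92; AND[max(0, a+b−1)] → w = 0.18
R3 (z=79.0): steady=0.41, uphill=0.66, under=0.92; AND[max(0, a+b−1)] → w = 0.00
R4 (z=71.0): steady=0.41, downhill=0.39; AND[max(0, a+b−1)] → w = 0.00
Weighted average = (0.16·62.0 + 0.18·79.0 + 0.00·79.0 + 0.00·71.0) / (0.16 + 0.18 + 0.00 + 0.00)
  = 24.1400 / 0.3400 = 71.000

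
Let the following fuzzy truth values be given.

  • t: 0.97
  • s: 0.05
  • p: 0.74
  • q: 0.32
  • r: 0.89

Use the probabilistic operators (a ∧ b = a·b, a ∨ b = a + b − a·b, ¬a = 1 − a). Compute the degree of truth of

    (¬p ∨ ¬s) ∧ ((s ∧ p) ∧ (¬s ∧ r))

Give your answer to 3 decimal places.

0.030

¬p = 1 − 0.7400 = 0.2600
¬s = 1 − 0.0500 = 0.9500
¬p ∨ ¬s = a + b − a·b on (0.2600, 0.9500) = 0.9630
s ∧ p = a·b on (0.0500, 0.7400) = 0.0370
¬s = 1 − 0.0500 = 0.9500
¬s ∧ r = a·b on (0.9500, 0.8900) = 0.8455
(s ∧ p) ∧ (¬s ∧ r) = a·b on (0.0370, 0.8455) = 0.0313
(¬p ∨ ¬s) ∧ ((s ∧ p) ∧ (¬s ∧ r)) = a·b on (0.9630, 0.0313) = 0.0301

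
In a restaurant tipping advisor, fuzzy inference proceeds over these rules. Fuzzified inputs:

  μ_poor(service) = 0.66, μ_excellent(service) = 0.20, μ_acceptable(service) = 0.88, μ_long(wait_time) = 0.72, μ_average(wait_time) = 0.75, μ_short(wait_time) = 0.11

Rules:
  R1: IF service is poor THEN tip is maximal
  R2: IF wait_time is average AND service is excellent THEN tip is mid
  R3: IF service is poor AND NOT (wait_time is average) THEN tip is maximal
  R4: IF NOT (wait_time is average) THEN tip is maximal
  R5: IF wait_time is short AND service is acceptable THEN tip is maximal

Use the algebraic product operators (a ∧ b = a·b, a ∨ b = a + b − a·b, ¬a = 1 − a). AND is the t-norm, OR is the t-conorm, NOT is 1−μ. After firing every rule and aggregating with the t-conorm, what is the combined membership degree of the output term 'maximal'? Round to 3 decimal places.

0.808

R1: poor=0.66 → w = 0.6600
R2: average=0.75, excellent=0.20; AND[a·b] → w = 0.1500
R3: poor=0.66, ¬average=1−0.75=0.25; AND[a·b] → w = 0.1650
R4: ¬average=1−0.75=0.25 → w = 0.2500
R5: short=0.11, acceptable=0.88; AND[a·b] → w = 0.0968
Rules with consequent 'maximal': {R1, R3, R4, R5} → strengths 0.6600, 0.1650, 0.2500, 0.0968
Aggregate via t-conorm [a + b − a·b]: 0.8077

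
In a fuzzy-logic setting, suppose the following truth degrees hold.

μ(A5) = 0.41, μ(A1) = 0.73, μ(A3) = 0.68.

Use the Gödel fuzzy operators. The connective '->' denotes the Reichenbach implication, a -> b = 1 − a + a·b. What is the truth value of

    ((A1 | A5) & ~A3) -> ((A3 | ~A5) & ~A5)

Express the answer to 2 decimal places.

A1 | A5 = max(a, b) on (0.73, 0.41) = 0.73
~A3 = 1 − 0.68 = 0.32
(A1 | A5) & ~A3 = min(a, b) on (0.73, 0.32) = 0.32
~A5 = 1 − 0.41 = 0.59
A3 | ~A5 = max(a, b) on (0.68, 0.59) = 0.68
~A5 = 1 − 0.41 = 0.59
(A3 | ~A5) & ~A5 = min(a, b) on (0.68, 0.59) = 0.59
((A1 | A5) & ~A3) -> ((A3 | ~A5) & ~A5)  [Reichenbach: 1 − a + a·b] with a=0.32, b=0.59 → 0.87

0.87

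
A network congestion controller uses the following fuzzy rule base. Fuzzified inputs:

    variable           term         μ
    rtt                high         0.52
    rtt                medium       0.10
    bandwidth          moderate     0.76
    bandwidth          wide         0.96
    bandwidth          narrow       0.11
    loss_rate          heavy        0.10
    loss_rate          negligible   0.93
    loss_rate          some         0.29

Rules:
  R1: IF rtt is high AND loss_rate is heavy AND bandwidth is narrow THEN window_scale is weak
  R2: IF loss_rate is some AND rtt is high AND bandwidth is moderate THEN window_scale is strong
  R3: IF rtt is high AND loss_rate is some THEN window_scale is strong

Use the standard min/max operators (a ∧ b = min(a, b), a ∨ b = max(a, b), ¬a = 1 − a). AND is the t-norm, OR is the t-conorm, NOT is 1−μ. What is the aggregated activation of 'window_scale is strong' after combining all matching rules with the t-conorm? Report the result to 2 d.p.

0.29

R1: high=0.52, heavy=0.10, narrow=0.11; AND[min(a, b)] → w = 0.10
R2: some=0.29, high=0.52, moderate=0.76; AND[min(a, b)] → w = 0.29
R3: high=0.52, some=0.29; AND[min(a, b)] → w = 0.29
Rules with consequent 'strong': {R2, R3} → strengths 0.29, 0.29
Aggregate via t-conorm [max(a, b)]: 0.29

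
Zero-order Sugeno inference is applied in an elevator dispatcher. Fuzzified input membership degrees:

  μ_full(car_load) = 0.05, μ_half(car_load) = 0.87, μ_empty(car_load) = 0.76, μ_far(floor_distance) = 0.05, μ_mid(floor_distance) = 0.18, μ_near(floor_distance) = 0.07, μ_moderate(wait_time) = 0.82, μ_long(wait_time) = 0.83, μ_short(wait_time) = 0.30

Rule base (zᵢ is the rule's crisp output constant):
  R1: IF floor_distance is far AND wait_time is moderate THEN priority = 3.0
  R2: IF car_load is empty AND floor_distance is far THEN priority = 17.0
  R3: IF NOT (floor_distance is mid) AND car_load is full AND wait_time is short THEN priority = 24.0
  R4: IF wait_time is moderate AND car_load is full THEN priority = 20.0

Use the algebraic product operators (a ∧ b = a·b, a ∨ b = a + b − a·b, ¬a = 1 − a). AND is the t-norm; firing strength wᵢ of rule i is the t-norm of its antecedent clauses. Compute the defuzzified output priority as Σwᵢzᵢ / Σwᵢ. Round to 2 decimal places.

14.24

R1 (z=3.0): far=0.05, moderate=0.82; AND[a·b] → w = 0.0410
R2 (z=17.0): empty=0.76, far=0.05; AND[a·b] → w = 0.0380
R3 (z=24.0): ¬mid=1−0.18=0.82, full=0.05, short=0.30; AND[a·b] → w = 0.0123
R4 (z=20.0): moderate=0.82, full=0.05; AND[a·b] → w = 0.0410
Weighted average = (0.0410·3.0 + 0.0380·17.0 + 0.0123·24.0 + 0.0410·20.0) / (0.0410 + 0.0380 + 0.0123 + 0.0410)
  = 1.8842 / 0.1323 = 14.24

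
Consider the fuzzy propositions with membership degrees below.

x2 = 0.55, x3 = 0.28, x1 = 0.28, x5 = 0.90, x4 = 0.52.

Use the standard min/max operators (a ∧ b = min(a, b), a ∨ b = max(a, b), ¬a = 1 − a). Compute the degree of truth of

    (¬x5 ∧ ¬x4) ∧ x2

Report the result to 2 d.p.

¬x5 = 1 − 0.90 = 0.10
¬x4 = 1 − 0.52 = 0.48
¬x5 ∧ ¬x4 = min(a, b) on (0.10, 0.48) = 0.10
(¬x5 ∧ ¬x4) ∧ x2 = min(a, b) on (0.10, 0.55) = 0.10

0.10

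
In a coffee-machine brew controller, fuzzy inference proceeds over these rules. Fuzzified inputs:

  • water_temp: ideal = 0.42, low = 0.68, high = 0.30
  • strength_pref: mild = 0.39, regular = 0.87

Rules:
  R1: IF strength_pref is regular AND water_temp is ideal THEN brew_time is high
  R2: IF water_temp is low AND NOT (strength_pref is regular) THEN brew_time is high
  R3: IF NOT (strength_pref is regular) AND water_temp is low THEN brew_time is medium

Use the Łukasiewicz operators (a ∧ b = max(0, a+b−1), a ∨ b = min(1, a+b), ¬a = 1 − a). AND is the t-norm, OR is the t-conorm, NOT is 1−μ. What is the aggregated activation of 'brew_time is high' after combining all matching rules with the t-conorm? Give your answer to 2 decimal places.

R1: regular=0.87, ideal=0.42; AND[max(0, a+b−1)] → w = 0.29
R2: low=0.68, ¬regular=1−0.87=0.13; AND[max(0, a+b−1)] → w = 0.00
R3: ¬regular=1−0.87=0.13, low=0.68; AND[max(0, a+b−1)] → w = 0.00
Rules with consequent 'high': {R1, R2} → strengths 0.29, 0.00
Aggregate via t-conorm [min(1, a+b)]: 0.29

0.29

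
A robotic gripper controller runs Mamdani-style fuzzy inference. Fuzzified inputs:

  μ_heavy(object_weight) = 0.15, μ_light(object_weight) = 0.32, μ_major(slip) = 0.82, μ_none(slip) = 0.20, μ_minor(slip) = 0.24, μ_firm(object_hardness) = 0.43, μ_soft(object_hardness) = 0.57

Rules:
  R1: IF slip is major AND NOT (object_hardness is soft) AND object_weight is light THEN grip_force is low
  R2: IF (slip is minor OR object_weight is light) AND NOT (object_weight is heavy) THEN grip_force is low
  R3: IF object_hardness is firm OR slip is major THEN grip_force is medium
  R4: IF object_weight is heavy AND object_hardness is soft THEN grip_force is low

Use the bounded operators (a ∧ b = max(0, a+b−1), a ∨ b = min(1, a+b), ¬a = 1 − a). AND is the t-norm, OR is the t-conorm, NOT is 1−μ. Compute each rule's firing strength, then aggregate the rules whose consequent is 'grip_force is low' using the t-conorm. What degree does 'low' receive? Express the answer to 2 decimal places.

R1: major=0.82, ¬soft=1−0.57=0.43, light=0.32; AND[max(0, a+b−1)] → w = 0.00
R2: (minor=0.24 OR light=0.32) = 0.56; AND[max(0, a+b−1)] with ¬heavy=1−0.15=0.85 → w = 0.41
R3: firm=0.43, major=0.82; OR[min(1, a+b)] → w = 1.00
R4: heavy=0.15, soft=0.57; AND[max(0, a+b−1)] → w = 0.00
Rules with consequent 'low': {R1, R2, R4} → strengths 0.00, 0.41, 0.00
Aggregate via t-conorm [min(1, a+b)]: 0.41

0.41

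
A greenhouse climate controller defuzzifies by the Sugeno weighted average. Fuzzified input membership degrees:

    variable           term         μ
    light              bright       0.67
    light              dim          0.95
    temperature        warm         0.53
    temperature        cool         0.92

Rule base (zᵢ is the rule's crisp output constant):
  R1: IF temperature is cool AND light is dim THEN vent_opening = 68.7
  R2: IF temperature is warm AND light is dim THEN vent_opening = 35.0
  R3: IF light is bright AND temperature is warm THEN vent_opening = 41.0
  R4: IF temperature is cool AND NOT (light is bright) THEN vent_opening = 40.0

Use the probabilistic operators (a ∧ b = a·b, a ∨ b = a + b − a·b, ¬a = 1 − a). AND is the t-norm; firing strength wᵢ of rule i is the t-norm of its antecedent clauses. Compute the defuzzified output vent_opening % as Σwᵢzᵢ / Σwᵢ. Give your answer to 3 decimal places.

51.257

R1 (z=68.7): cool=0.92, dim=0.95; AND[a·b] → w = 0.8740
R2 (z=35.0): warm=0.53, dim=0.95; AND[a·b] → w = 0.5035
R3 (z=41.0): bright=0.67, warm=0.53; AND[a·b] → w = 0.3551
R4 (z=40.0): cool=0.92, ¬bright=1−0.67=0.33; AND[a·b] → w = 0.3036
Weighted average = (0.8740·68.7 + 0.5035·35.0 + 0.3551·41.0 + 0.3036·40.0) / (0.8740 + 0.5035 + 0.3551 + 0.3036)
  = 104.3694 / 2.0362 = 51.257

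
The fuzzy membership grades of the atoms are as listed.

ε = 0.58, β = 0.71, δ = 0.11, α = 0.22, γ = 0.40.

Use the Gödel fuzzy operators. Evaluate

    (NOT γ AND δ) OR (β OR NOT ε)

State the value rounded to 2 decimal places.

0.71

NOT γ = 1 − 0.40 = 0.60
NOT γ AND δ = min(a, b) on (0.60, 0.11) = 0.11
NOT ε = 1 − 0.58 = 0.42
β OR NOT ε = max(a, b) on (0.71, 0.42) = 0.71
(NOT γ AND δ) OR (β OR NOT ε) = max(a, b) on (0.11, 0.71) = 0.71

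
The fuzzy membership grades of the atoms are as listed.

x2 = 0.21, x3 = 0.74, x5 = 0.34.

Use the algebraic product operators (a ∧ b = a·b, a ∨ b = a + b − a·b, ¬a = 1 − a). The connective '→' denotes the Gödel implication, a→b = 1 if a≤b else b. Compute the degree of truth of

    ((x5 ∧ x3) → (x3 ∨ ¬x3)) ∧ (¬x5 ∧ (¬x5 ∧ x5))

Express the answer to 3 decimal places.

x5 ∧ x3 = a·b on (0.3400, 0.7400) = 0.2516
¬x3 = 1 − 0.7400 = 0.2600
x3 ∨ ¬x3 = a + b − a·b on (0.7400, 0.2600) = 0.8076
(x5 ∧ x3) → (x3 ∨ ¬x3)  [Gödel: 1 if a≤b else b] with a=0.2516, b=0.8076 → 1.0000
¬x5 = 1 − 0.3400 = 0.6600
¬x5 = 1 − 0.3400 = 0.6600
¬x5 ∧ x5 = a·b on (0.6600, 0.3400) = 0.2244
¬x5 ∧ (¬x5 ∧ x5) = a·b on (0.6600, 0.2244) = 0.1481
((x5 ∧ x3) → (x3 ∨ ¬x3)) ∧ (¬x5 ∧ (¬x5 ∧ x5)) = a·b on (1.0000, 0.1481) = 0.1481

0.148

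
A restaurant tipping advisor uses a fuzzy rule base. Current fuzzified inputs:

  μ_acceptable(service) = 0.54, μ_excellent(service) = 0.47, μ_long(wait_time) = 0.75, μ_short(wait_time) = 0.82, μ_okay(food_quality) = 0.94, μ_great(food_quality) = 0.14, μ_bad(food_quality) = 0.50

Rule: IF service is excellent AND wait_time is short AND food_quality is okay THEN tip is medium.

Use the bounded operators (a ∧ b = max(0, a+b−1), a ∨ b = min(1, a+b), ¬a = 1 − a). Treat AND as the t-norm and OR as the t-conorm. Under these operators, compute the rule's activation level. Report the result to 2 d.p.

0.23

firing strength: excellent=0.47, short=0.82, okay=0.94; AND[max(0, a+b−1)] → w = 0.23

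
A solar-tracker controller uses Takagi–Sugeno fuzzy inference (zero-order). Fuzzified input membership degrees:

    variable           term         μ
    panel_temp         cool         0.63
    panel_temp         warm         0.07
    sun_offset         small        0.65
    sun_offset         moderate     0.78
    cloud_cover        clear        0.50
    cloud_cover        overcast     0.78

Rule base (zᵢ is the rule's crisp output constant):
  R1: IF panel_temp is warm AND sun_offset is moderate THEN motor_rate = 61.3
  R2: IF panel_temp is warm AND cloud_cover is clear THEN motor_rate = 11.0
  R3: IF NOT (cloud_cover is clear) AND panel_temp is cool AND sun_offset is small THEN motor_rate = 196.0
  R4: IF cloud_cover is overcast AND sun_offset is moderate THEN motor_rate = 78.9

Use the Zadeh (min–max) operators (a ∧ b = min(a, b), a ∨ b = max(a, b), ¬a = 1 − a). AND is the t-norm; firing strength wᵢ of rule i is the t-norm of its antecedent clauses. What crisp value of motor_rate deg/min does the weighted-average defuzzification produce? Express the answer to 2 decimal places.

R1 (z=61.3): warm=0.07, moderate=0.78; AND[min(a, b)] → w = 0.07
R2 (z=11.0): warm=0.07, clear=0.50; AND[min(a, b)] → w = 0.07
R3 (z=196.0): ¬clear=1−0.50=0.50, cool=0.63, small=0.65; AND[min(a, b)] → w = 0.50
R4 (z=78.9): overcast=0.78, moderate=0.78; AND[min(a, b)] → w = 0.78
Weighted average = (0.07·61.3 + 0.07·11.0 + 0.50·196.0 + 0.78·78.9) / (0.07 + 0.07 + 0.50 + 0.78)
  = 164.6030 / 1.4200 = 115.92

115.92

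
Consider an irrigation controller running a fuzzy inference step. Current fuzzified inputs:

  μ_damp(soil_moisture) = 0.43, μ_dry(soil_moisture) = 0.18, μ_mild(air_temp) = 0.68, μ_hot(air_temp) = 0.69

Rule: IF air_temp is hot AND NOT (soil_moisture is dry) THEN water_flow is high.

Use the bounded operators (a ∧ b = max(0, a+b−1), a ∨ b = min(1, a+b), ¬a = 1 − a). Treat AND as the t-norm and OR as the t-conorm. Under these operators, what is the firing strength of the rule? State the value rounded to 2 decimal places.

firing strength: hot=0.69, ¬dry=1−0.18=0.82; AND[max(0, a+b−1)] → w = 0.51

0.51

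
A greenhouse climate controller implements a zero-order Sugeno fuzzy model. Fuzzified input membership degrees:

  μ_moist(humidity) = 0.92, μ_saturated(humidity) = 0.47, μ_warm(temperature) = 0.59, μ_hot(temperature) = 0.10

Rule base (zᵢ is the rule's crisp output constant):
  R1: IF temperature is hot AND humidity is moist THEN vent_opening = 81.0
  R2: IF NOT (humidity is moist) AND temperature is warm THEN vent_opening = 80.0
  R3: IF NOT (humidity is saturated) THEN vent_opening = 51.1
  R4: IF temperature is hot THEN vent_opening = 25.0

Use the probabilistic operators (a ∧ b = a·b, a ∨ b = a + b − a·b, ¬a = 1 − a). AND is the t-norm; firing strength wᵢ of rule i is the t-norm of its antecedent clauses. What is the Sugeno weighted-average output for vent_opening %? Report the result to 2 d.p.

53.06

R1 (z=81.0): hot=0.10, moist=0.92; AND[a·b] → w = 0.0920
R2 (z=80.0): ¬moist=1−0.92=0.08, warm=0.59; AND[a·b] → w = 0.0472
R3 (z=51.1): ¬saturated=1−0.47=0.53 → w = 0.5300
R4 (z=25.0): hot=0.10 → w = 0.1000
Weighted average = (0.0920·81.0 + 0.0472·80.0 + 0.5300·51.1 + 0.1000·25.0) / (0.0920 + 0.0472 + 0.5300 + 0.1000)
  = 40.8110 / 0.7692 = 53.06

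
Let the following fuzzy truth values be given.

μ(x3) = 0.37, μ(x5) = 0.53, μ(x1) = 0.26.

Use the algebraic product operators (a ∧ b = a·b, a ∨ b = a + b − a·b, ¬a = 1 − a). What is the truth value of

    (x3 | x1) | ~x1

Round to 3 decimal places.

0.879

x3 | x1 = a + b − a·b on (0.3700, 0.2600) = 0.5338
~x1 = 1 − 0.2600 = 0.7400
(x3 | x1) | ~x1 = a + b − a·b on (0.5338, 0.7400) = 0.8788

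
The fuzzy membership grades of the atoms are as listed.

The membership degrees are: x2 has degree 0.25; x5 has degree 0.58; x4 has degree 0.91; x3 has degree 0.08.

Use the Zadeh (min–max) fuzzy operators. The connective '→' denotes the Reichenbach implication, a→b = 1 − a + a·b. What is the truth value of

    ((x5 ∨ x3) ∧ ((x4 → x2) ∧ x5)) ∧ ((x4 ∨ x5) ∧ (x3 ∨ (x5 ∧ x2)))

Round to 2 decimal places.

x5 ∨ x3 = max(a, b) on (0.58, 0.08) = 0.58
x4 → x2  [Reichenbach: 1 − a + a·b] with a=0.91, b=0.25 → 0.32
(x4 → x2) ∧ x5 = min(a, b) on (0.32, 0.58) = 0.32
(x5 ∨ x3) ∧ ((x4 → x2) ∧ x5) = min(a, b) on (0.58, 0.32) = 0.32
x4 ∨ x5 = max(a, b) on (0.91, 0.58) = 0.91
x5 ∧ x2 = min(a, b) on (0.58, 0.25) = 0.25
x3 ∨ (x5 ∧ x2) = max(a, b) on (0.08, 0.25) = 0.25
(x4 ∨ x5) ∧ (x3 ∨ (x5 ∧ x2)) = min(a, b) on (0.91, 0.25) = 0.25
((x5 ∨ x3) ∧ ((x4 → x2) ∧ x5)) ∧ ((x4 ∨ x5) ∧ (x3 ∨ (x5 ∧ x2))) = min(a, b) on (0.32, 0.25) = 0.25

0.25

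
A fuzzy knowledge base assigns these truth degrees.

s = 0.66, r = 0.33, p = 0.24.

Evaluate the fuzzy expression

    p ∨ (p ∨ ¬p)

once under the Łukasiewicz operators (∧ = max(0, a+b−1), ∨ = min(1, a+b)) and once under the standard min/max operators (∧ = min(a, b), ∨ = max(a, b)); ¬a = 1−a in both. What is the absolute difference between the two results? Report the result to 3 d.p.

0.240

Under Łukasiewicz:
  ¬p = 1 − 0.24 = 0.76
  p ∨ ¬p = min(1, a+b) on (0.24, 0.76) = 1.00
  p ∨ (p ∨ ¬p) = min(1, a+b) on (0.24, 1.00) = 1.00
  → value = 1.0000
Under standard min/max:
  ¬p = 1 − 0.24 = 0.76
  p ∨ ¬p = max(a, b) on (0.24, 0.76) = 0.76
  p ∨ (p ∨ ¬p) = max(a, b) on (0.24, 0.76) = 0.76
  → value = 0.7600
|1.0000 − 0.7600| = 0.240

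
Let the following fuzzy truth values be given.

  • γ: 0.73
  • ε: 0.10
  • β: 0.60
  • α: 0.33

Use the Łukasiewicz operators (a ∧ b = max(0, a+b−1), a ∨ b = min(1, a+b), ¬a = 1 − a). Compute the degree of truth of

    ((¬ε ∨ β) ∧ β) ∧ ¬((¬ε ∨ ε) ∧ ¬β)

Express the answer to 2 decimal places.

¬ε = 1 − 0.10 = 0.90
¬ε ∨ β = min(1, a+b) on (0.90, 0.60) = 1.00
(¬ε ∨ β) ∧ β = max(0, a+b−1) on (1.00, 0.60) = 0.60
¬ε = 1 − 0.10 = 0.90
¬ε ∨ ε = min(1, a+b) on (0.90, 0.10) = 1.00
¬β = 1 − 0.60 = 0.40
(¬ε ∨ ε) ∧ ¬β = max(0, a+b−1) on (1.00, 0.40) = 0.40
¬((¬ε ∨ ε) ∧ ¬β) = 1 − 0.40 = 0.60
((¬ε ∨ β) ∧ β) ∧ ¬((¬ε ∨ ε) ∧ ¬β) = max(0, a+b−1) on (0.60, 0.60) = 0.20

0.20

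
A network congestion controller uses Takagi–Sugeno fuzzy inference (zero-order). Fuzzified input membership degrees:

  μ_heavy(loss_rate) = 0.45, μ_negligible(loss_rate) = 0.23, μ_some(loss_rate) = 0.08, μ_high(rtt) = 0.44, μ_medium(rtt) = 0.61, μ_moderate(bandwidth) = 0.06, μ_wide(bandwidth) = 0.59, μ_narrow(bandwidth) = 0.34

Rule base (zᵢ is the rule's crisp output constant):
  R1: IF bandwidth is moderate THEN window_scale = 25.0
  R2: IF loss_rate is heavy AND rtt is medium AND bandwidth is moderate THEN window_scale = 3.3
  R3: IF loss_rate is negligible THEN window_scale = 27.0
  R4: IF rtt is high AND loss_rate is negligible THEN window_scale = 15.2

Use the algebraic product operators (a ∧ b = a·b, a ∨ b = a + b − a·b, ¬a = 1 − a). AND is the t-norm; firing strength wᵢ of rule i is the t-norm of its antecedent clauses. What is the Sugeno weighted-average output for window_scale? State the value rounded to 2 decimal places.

22.82

R1 (z=25.0): moderate=0.06 → w = 0.0600
R2 (z=3.3): heavy=0.45, medium=0.61, moderate=0.06; AND[a·b] → w = 0.0165
R3 (z=27.0): negligible=0.23 → w = 0.2300
R4 (z=15.2): high=0.44, negligible=0.23; AND[a·b] → w = 0.1012
Weighted average = (0.0600·25.0 + 0.0165·3.3 + 0.2300·27.0 + 0.1012·15.2) / (0.0600 + 0.0165 + 0.2300 + 0.1012)
  = 9.3026 / 0.4077 = 22.82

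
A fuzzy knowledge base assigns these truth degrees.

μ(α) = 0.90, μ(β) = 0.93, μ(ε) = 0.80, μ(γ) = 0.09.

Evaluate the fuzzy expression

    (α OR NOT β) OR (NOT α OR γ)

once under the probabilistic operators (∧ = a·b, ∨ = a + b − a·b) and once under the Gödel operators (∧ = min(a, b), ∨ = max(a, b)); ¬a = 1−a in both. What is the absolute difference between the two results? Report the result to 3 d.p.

0.024

Under probabilistic:
  NOT β = 1 − 0.9300 = 0.0700
  α OR NOT β = a + b − a·b on (0.9000, 0.0700) = 0.9070
  NOT α = 1 − 0.9000 = 0.1000
  NOT α OR γ = a + b − a·b on (0.1000, 0.0900) = 0.1810
  (α OR NOT β) OR (NOT α OR γ) = a + b − a·b on (0.9070, 0.1810) = 0.9238
  → value = 0.9238
Under Gödel:
  NOT β = 1 − 0.93 = 0.07
  α OR NOT β = max(a, b) on (0.90, 0.07) = 0.90
  NOT α = 1 − 0.90 = 0.10
  NOT α OR γ = max(a, b) on (0.10, 0.09) = 0.10
  (α OR NOT β) OR (NOT α OR γ) = max(a, b) on (0.90, 0.10) = 0.90
  → value = 0.9000
|0.9238 − 0.9000| = 0.024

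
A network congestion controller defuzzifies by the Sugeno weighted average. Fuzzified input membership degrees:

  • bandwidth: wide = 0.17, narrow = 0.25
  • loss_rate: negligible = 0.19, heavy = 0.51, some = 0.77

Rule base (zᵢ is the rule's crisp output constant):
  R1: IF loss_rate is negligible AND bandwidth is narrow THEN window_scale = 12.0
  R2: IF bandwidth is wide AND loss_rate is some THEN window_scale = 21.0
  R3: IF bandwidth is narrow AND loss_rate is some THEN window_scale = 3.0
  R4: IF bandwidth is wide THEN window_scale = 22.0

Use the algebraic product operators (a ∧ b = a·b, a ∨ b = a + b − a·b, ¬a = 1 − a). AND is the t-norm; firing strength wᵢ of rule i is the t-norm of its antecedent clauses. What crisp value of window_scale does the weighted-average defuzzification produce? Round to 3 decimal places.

R1 (z=12.0): negligible=0.19, narrow=0.25; AND[a·b] → w = 0.0475
R2 (z=21.0): wide=0.17, some=0.77; AND[a·b] → w = 0.1309
R3 (z=3.0): narrow=0.25, some=0.77; AND[a·b] → w = 0.1925
R4 (z=22.0): wide=0.17 → w = 0.1700
Weighted average = (0.0475·12.0 + 0.1309·21.0 + 0.1925·3.0 + 0.1700·22.0) / (0.0475 + 0.1309 + 0.1925 + 0.1700)
  = 7.6364 / 0.5409 = 14.118

14.118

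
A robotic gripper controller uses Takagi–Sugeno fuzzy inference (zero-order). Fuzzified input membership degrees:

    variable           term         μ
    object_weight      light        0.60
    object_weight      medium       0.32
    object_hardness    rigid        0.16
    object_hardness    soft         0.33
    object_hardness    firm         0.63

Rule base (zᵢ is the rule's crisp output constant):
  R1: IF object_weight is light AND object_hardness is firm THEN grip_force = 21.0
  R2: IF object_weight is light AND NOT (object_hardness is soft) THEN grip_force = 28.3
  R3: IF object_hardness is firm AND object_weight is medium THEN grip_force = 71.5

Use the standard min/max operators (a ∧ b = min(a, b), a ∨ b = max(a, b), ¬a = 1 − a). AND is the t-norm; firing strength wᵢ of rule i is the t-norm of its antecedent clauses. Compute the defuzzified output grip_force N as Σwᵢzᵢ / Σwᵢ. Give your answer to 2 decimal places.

R1 (z=21.0): light=0.60, firm=0.63; AND[min(a, b)] → w = 0.60
R2 (z=28.3): light=0.60, ¬soft=1−0.33=0.67; AND[min(a, b)] → w = 0.60
R3 (z=71.5): firm=0.63, medium=0.32; AND[min(a, b)] → w = 0.32
Weighted average = (0.60·21.0 + 0.60·28.3 + 0.32·71.5) / (0.60 + 0.60 + 0.32)
  = 52.4600 / 1.5200 = 34.51

34.51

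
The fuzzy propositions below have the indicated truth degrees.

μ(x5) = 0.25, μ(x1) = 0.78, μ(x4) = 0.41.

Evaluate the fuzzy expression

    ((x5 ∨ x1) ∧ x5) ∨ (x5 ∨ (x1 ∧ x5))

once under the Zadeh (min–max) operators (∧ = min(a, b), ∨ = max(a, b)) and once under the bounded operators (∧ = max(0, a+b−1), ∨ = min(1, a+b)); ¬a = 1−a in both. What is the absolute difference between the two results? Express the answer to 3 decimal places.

Under Zadeh (min–max):
  x5 ∨ x1 = max(a, b) on (0.25, 0.78) = 0.78
  (x5 ∨ x1) ∧ x5 = min(a, b) on (0.78, 0.25) = 0.25
  x1 ∧ x5 = min(a, b) on (0.78, 0.25) = 0.25
  x5 ∨ (x1 ∧ x5) = max(a, b) on (0.25, 0.25) = 0.25
  ((x5 ∨ x1) ∧ x5) ∨ (x5 ∨ (x1 ∧ x5)) = max(a, b) on (0.25, 0.25) = 0.25
  → value = 0.2500
Under bounded:
  x5 ∨ x1 = min(1, a+b) on (0.25, 0.78) = 1.00
  (x5 ∨ x1) ∧ x5 = max(0, a+b−1) on (1.00, 0.25) = 0.25
  x1 ∧ x5 = max(0, a+b−1) on (0.78, 0.25) = 0.03
  x5 ∨ (x1 ∧ x5) = min(1, a+b) on (0.25, 0.03) = 0.28
  ((x5 ∨ x1) ∧ x5) ∨ (x5 ∨ (x1 ∧ x5)) = min(1, a+b) on (0.25, 0.28) = 0.53
  → value = 0.5300
|0.2500 − 0.5300| = 0.280

0.280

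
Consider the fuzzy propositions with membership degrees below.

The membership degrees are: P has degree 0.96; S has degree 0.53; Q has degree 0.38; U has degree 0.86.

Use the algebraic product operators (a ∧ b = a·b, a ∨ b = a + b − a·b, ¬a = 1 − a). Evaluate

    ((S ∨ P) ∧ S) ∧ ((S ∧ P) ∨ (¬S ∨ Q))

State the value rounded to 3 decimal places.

S ∨ P = a + b − a·b on (0.5300, 0.9600) = 0.9812
(S ∨ P) ∧ S = a·b on (0.9812, 0.5300) = 0.5200
S ∧ P = a·b on (0.5300, 0.9600) = 0.5088
¬S = 1 − 0.5300 = 0.4700
¬S ∨ Q = a + b − a·b on (0.4700, 0.3800) = 0.6714
(S ∧ P) ∨ (¬S ∨ Q) = a + b − a·b on (0.5088, 0.6714) = 0.8386
((S ∨ P) ∧ S) ∧ ((S ∧ P) ∨ (¬S ∨ Q)) = a·b on (0.5200, 0.8386) = 0.4361

0.436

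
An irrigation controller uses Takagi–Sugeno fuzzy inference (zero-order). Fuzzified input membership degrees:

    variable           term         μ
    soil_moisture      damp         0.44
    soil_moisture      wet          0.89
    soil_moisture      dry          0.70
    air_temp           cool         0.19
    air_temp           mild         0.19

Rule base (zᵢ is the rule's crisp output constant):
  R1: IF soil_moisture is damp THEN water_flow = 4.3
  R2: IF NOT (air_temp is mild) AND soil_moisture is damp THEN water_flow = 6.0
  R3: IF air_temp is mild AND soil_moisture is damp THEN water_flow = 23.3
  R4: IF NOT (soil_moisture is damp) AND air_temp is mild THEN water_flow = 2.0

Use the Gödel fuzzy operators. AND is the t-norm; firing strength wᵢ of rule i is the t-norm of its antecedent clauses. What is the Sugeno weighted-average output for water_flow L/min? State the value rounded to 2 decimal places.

7.41

R1 (z=4.3): damp=0.44 → w = 0.44
R2 (z=6.0): ¬mild=1−0.19=0.81, damp=0.44; AND[min(a, b)] → w = 0.44
R3 (z=23.3): mild=0.19, damp=0.44; AND[min(a, b)] → w = 0.19
R4 (z=2.0): ¬damp=1−0.44=0.56, mild=0.19; AND[min(a, b)] → w = 0.19
Weighted average = (0.44·4.3 + 0.44·6.0 + 0.19·23.3 + 0.19·2.0) / (0.44 + 0.44 + 0.19 + 0.19)
  = 9.3390 / 1.2600 = 7.41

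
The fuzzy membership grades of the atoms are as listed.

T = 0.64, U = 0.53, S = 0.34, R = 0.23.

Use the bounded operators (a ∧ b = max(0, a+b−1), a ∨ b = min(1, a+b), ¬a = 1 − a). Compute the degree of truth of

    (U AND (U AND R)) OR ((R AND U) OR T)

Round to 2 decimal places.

0.64

U AND R = max(0, a+b−1) on (0.53, 0.23) = 0.00
U AND (U AND R) = max(0, a+b−1) on (0.53, 0.00) = 0.00
R AND U = max(0, a+b−1) on (0.23, 0.53) = 0.00
(R AND U) OR T = min(1, a+b) on (0.00, 0.64) = 0.64
(U AND (U AND R)) OR ((R AND U) OR T) = min(1, a+b) on (0.00, 0.64) = 0.64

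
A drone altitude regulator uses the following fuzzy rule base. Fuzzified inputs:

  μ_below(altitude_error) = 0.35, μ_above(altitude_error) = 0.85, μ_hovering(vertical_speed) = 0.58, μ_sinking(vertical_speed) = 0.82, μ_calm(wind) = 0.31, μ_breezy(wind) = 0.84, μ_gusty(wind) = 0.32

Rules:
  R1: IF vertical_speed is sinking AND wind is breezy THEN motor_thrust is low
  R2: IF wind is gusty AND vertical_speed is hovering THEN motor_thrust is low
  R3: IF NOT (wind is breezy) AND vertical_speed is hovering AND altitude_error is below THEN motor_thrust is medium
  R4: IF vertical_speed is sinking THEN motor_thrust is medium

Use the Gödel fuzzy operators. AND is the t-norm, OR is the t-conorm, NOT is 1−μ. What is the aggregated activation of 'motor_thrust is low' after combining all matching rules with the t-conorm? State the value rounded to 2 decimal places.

R1: sinking=0.82, breezy=0.84; AND[min(a, b)] → w = 0.82
R2: gusty=0.32, hovering=0.58; AND[min(a, b)] → w = 0.32
R3: ¬breezy=1−0.84=0.16, hovering=0.58, below=0.35; AND[min(a, b)] → w = 0.16
R4: sinking=0.82 → w = 0.82
Rules with consequent 'low': {R1, R2} → strengths 0.82, 0.32
Aggregate via t-conorm [max(a, b)]: 0.82

0.82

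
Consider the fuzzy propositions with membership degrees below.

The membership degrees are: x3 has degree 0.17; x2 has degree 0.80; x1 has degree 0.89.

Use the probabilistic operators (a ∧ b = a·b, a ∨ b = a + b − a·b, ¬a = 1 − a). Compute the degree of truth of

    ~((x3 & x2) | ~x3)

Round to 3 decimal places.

x3 & x2 = a·b on (0.1700, 0.8000) = 0.1360
~x3 = 1 − 0.1700 = 0.8300
(x3 & x2) | ~x3 = a + b − a·b on (0.1360, 0.8300) = 0.8531
~((x3 & x2) | ~x3) = 1 − 0.8531 = 0.1469

0.147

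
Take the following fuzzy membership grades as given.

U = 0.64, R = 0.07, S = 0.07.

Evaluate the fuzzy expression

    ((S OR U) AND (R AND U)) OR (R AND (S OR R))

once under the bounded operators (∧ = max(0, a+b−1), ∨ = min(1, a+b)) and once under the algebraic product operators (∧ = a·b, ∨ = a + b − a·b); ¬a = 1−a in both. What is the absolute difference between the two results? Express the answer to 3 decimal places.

Under bounded:
  S OR U = min(1, a+b) on (0.07, 0.64) = 0.71
  R AND U = max(0, a+b−1) on (0.07, 0.64) = 0.00
  (S OR U) AND (R AND U) = max(0, a+b−1) on (0.71, 0.00) = 0.00
  S OR R = min(1, a+b) on (0.07, 0.07) = 0.14
  R AND (S OR R) = max(0, a+b−1) on (0.07, 0.14) = 0.00
  ((S OR U) AND (R AND U)) OR (R AND (S OR R)) = min(1, a+b) on (0.00, 0.00) = 0.00
  → value = 0.0000
Under algebraic product:
  S OR U = a + b − a·b on (0.0700, 0.6400) = 0.6652
  R AND U = a·b on (0.0700, 0.6400) = 0.0448
  (S OR U) AND (R AND U) = a·b on (0.6652, 0.0448) = 0.0298
  S OR R = a + b − a·b on (0.0700, 0.0700) = 0.1351
  R AND (S OR R) = a·b on (0.0700, 0.1351) = 0.0095
  ((S OR U) AND (R AND U)) OR (R AND (S OR R)) = a + b − a·b on (0.0298, 0.0095) = 0.0390
  → value = 0.0390
|0.0000 − 0.0390| = 0.039

0.039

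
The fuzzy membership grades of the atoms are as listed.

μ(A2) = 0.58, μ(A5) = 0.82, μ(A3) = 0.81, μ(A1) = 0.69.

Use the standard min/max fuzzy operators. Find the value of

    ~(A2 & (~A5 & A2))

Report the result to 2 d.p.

~A5 = 1 − 0.82 = 0.18
~A5 & A2 = min(a, b) on (0.18, 0.58) = 0.18
A2 & (~A5 & A2) = min(a, b) on (0.58, 0.18) = 0.18
~(A2 & (~A5 & A2)) = 1 − 0.18 = 0.82

0.82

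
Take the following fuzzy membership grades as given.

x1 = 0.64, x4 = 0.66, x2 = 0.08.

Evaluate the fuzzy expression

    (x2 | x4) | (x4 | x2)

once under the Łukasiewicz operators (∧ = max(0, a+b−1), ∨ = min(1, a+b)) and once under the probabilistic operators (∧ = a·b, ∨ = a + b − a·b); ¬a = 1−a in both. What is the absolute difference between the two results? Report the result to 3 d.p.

0.098

Under Łukasiewicz:
  x2 | x4 = min(1, a+b) on (0.08, 0.66) = 0.74
  x4 | x2 = min(1, a+b) on (0.66, 0.08) = 0.74
  (x2 | x4) | (x4 | x2) = min(1, a+b) on (0.74, 0.74) = 1.00
  → value = 1.0000
Under probabilistic:
  x2 | x4 = a + b − a·b on (0.0800, 0.6600) = 0.6872
  x4 | x2 = a + b − a·b on (0.6600, 0.0800) = 0.6872
  (x2 | x4) | (x4 | x2) = a + b − a·b on (0.6872, 0.6872) = 0.9022
  → value = 0.9022
|1.0000 − 0.9022| = 0.098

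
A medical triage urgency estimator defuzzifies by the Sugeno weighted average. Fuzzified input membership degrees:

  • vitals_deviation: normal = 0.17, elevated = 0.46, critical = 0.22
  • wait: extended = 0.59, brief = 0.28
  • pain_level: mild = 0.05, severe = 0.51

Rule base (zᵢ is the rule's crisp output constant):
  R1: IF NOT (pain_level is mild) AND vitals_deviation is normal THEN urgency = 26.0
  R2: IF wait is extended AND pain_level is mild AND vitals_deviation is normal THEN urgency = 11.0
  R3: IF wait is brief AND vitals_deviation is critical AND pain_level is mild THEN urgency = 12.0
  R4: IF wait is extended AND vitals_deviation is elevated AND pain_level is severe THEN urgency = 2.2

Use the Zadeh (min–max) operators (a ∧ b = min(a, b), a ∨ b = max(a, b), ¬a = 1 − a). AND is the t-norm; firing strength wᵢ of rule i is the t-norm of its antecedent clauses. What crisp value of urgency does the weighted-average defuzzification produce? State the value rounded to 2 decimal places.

R1 (z=26.0): ¬mild=1−0.05=0.95, normal=0.17; AND[min(a, b)] → w = 0.17
R2 (z=11.0): extended=0.59, mild=0.05, normal=0.17; AND[min(a, b)] → w = 0.05
R3 (z=12.0): brief=0.28, critical=0.22, mild=0.05; AND[min(a, b)] → w = 0.05
R4 (z=2.2): extended=0.59, elevated=0.46, severe=0.51; AND[min(a, b)] → w = 0.46
Weighted average = (0.17·26.0 + 0.05·11.0 + 0.05·12.0 + 0.46·2.2) / (0.17 + 0.05 + 0.05 + 0.46)
  = 6.5820 / 0.7300 = 9.02

9.02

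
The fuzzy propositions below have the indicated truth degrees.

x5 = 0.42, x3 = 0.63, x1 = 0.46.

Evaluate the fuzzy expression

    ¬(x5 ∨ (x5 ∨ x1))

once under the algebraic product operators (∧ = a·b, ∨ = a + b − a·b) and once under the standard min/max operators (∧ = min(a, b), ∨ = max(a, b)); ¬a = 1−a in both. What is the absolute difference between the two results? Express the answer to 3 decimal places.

0.358

Under algebraic product:
  x5 ∨ x1 = a + b − a·b on (0.4200, 0.4600) = 0.6868
  x5 ∨ (x5 ∨ x1) = a + b − a·b on (0.4200, 0.6868) = 0.8183
  ¬(x5 ∨ (x5 ∨ x1)) = 1 − 0.8183 = 0.1817
  → value = 0.1817
Under standard min/max:
  x5 ∨ x1 = max(a, b) on (0.42, 0.46) = 0.46
  x5 ∨ (x5 ∨ x1) = max(a, b) on (0.42, 0.46) = 0.46
  ¬(x5 ∨ (x5 ∨ x1)) = 1 − 0.46 = 0.54
  → value = 0.5400
|0.1817 − 0.5400| = 0.358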